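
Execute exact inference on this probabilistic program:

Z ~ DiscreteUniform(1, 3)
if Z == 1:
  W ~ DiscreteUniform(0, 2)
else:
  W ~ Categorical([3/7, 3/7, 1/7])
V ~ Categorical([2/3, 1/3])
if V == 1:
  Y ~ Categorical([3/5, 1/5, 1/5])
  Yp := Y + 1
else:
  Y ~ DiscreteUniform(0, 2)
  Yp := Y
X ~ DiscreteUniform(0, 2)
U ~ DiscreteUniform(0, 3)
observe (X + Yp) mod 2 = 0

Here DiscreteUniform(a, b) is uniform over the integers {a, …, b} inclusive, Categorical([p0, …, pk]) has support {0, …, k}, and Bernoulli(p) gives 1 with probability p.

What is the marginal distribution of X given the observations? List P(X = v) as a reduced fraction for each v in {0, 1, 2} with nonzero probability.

P(X=0) = 23/68, P(X=1) = 11/34, P(X=2) = 23/68

Enumerate traces; 324 have nonzero weight after conditioning:
  (Z=1, W=0, V=0, Y=0, X=0, U=0) weight 1/486
  (Z=1, W=0, V=0, Y=0, X=0, U=1) weight 1/486
  (Z=1, W=0, V=0, Y=0, X=0, U=2) weight 1/486
  (Z=1, W=0, V=0, Y=0, X=0, U=3) weight 1/486
  (Z=1, W=0, V=0, Y=0, X=2, U=0) weight 1/486
  (Z=1, W=0, V=0, Y=0, X=2, U=1) weight 1/486
  (Z=1, W=0, V=0, Y=0, X=2, U=2) weight 1/486
  (Z=1, W=0, V=0, Y=0, X=2, U=3) weight 1/486
  (Z=1, W=0, V=0, Y=1, X=1, U=0) weight 1/486
  … 315 more
Group by X:
  weight(X=0) = 23/135
  weight(X=1) = 22/135
  weight(X=2) = 23/135
Total weight = 23/135 + 22/135 + 23/135 = 68/135
P(X=0 | obs) = 23/135 / 68/135 = 23/68
P(X=1 | obs) = 22/135 / 68/135 = 11/34
P(X=2 | obs) = 23/135 / 68/135 = 23/68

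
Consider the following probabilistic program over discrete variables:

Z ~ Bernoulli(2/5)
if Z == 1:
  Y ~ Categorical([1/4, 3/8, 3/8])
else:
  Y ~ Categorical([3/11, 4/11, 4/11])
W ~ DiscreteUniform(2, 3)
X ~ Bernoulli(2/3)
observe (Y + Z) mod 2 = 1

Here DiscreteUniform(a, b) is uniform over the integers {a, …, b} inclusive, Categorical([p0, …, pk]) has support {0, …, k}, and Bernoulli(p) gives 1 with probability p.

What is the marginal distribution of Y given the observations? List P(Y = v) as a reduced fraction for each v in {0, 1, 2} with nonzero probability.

P(Y=0) = 22/103, P(Y=1) = 48/103, P(Y=2) = 33/103

Enumerate traces; 12 have nonzero weight after conditioning:
  (Z=0, Y=1, W=2, X=0) weight 2/55
  (Z=0, Y=1, W=2, X=1) weight 4/55
  (Z=0, Y=1, W=3, X=0) weight 2/55
  (Z=0, Y=1, W=3, X=1) weight 4/55
  (Z=1, Y=0, W=2, X=0) weight 1/60
  (Z=1, Y=0, W=2, X=1) weight 1/30
  (Z=1, Y=0, W=3, X=0) weight 1/60
  (Z=1, Y=0, W=3, X=1) weight 1/30
  (Z=1, Y=2, W=2, X=0) weight 1/40
  … 3 more
Group by Y:
  weight(Y=0) = 1/10
  weight(Y=1) = 12/55
  weight(Y=2) = 3/20
Total weight = 1/10 + 12/55 + 3/20 = 103/220
P(Y=0 | obs) = 1/10 / 103/220 = 22/103
P(Y=1 | obs) = 12/55 / 103/220 = 48/103
P(Y=2 | obs) = 3/20 / 103/220 = 33/103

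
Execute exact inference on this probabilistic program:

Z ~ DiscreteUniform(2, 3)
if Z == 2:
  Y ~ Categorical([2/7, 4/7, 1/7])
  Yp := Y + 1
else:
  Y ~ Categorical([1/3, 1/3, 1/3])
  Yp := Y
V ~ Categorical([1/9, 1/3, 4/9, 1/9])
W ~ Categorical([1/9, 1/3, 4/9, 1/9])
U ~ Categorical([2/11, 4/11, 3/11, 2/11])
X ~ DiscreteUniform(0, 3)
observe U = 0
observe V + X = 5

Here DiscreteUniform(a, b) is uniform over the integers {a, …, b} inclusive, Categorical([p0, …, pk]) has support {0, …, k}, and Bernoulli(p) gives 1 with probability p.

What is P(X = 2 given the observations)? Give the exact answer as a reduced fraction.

Enumerate traces; 48 have nonzero weight after conditioning:
  (Z=2, Y=0, V=2, W=0, U=0, X=3) weight 2/6237
  (Z=2, Y=0, V=2, W=1, U=0, X=3) weight 2/2079
  (Z=2, Y=0, V=2, W=2, U=0, X=3) weight 8/6237
  (Z=2, Y=0, V=2, W=3, U=0, X=3) weight 2/6237
  (Z=2, Y=0, V=3, W=0, U=0, X=2) weight 1/12474
  (Z=2, Y=0, V=3, W=1, U=0, X=2) weight 1/4158
  (Z=2, Y=0, V=3, W=2, U=0, X=2) weight 2/6237
  (Z=2, Y=0, V=3, W=3, U=0, X=2) weight 1/12474
  … 40 more
Group by X:
  weight(X=2) = 1/198
  weight(X=3) = 2/99
Total weight = 1/198 + 2/99 = 5/198
P(X=2 | obs) = 1/198 / 5/198 = 1/5
P(X=3 | obs) = 2/99 / 5/198 = 4/5

P(X = 2 | obs) = 1/5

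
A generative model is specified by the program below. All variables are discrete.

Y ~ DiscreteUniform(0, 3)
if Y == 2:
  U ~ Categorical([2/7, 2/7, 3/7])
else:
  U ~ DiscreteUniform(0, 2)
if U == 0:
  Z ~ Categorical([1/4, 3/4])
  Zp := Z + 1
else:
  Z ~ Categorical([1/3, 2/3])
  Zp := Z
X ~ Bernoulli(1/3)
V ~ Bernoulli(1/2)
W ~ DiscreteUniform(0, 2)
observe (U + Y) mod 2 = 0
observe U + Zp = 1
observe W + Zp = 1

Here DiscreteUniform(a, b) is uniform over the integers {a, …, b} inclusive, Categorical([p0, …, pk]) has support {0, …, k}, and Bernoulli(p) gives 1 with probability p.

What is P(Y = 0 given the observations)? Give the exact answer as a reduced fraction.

P(Y = 0 | obs) = 21/95

Enumerate traces; 16 have nonzero weight after conditioning:
  (Y=0, U=0, Z=0, X=0, V=0, W=0) weight 1/432
  (Y=0, U=0, Z=0, X=0, V=1, W=0) weight 1/432
  (Y=0, U=0, Z=0, X=1, V=0, W=0) weight 1/864
  (Y=0, U=0, Z=0, X=1, V=1, W=0) weight 1/864
  (Y=1, U=1, Z=0, X=0, V=0, W=1) weight 1/324
  (Y=1, U=1, Z=0, X=0, V=1, W=1) weight 1/324
  (Y=1, U=1, Z=0, X=1, V=0, W=1) weight 1/648
  (Y=1, U=1, Z=0, X=1, V=1, W=1) weight 1/648
  (Y=2, U=0, Z=0, X=0, V=0, W=0) weight 1/504
  (Y=3, U=1, Z=0, X=0, V=0, W=1) weight 1/324
  … 6 more
Group by Y:
  weight(Y=0) = 1/144
  weight(Y=1) = 1/108
  weight(Y=2) = 1/168
  weight(Y=3) = 1/108
Total weight = 1/144 + 1/108 + 1/168 + 1/108 = 95/3024
P(Y=0 | obs) = 1/144 / 95/3024 = 21/95
P(Y=1 | obs) = 1/108 / 95/3024 = 28/95
P(Y=2 | obs) = 1/168 / 95/3024 = 18/95
P(Y=3 | obs) = 1/108 / 95/3024 = 28/95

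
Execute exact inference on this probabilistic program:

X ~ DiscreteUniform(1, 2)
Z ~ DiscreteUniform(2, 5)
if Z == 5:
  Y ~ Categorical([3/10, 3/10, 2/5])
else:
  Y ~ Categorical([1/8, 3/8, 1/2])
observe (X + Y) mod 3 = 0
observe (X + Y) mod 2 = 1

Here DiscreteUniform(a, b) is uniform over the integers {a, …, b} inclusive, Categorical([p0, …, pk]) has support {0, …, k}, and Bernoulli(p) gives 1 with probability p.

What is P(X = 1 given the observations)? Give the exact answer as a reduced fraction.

P(X = 1 | obs) = 4/7

Enumerate traces; 8 have nonzero weight after conditioning:
  (X=1, Z=2, Y=2) weight 1/16
  (X=1, Z=3, Y=2) weight 1/16
  (X=1, Z=4, Y=2) weight 1/16
  (X=1, Z=5, Y=2) weight 1/20
  (X=2, Z=2, Y=1) weight 3/64
  (X=2, Z=3, Y=1) weight 3/64
  (X=2, Z=4, Y=1) weight 3/64
  (X=2, Z=5, Y=1) weight 3/80
Group by X:
  weight(X=1) = 19/80
  weight(X=2) = 57/320
Total weight = 19/80 + 57/320 = 133/320
P(X=1 | obs) = 19/80 / 133/320 = 4/7
P(X=2 | obs) = 57/320 / 133/320 = 3/7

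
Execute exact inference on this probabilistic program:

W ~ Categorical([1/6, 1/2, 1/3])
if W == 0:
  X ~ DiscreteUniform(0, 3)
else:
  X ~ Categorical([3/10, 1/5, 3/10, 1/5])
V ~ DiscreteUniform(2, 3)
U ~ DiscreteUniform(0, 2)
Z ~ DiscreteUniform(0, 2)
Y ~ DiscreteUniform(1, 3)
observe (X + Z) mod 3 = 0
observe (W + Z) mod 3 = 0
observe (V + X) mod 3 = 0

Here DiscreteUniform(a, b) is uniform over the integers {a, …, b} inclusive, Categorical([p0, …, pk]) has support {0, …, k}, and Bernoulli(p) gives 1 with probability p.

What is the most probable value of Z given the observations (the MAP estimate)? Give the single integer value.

Enumerate traces; 27 have nonzero weight after conditioning:
  (W=0, X=0, V=3, U=0, Z=0, Y=1) weight 1/1296
  (W=0, X=0, V=3, U=0, Z=0, Y=2) weight 1/1296
  (W=0, X=0, V=3, U=0, Z=0, Y=3) weight 1/1296
  (W=0, X=0, V=3, U=1, Z=0, Y=1) weight 1/1296
  (W=0, X=0, V=3, U=1, Z=0, Y=2) weight 1/1296
  (W=0, X=0, V=3, U=1, Z=0, Y=3) weight 1/1296
  (W=0, X=0, V=3, U=2, Z=0, Y=1) weight 1/1296
  (W=0, X=0, V=3, U=2, Z=0, Y=2) weight 1/1296
  (W=1, X=1, V=2, U=0, Z=2, Y=1) weight 1/540
  … 18 more
Group by Z:
  weight(Z=0) = 1/72
  weight(Z=2) = 1/60
Total weight = 1/72 + 1/60 = 11/360
P(Z=0 | obs) = 1/72 / 11/360 = 5/11
P(Z=2 | obs) = 1/60 / 11/360 = 6/11
argmax = 2

argmax_v P(Z = v | obs) = 2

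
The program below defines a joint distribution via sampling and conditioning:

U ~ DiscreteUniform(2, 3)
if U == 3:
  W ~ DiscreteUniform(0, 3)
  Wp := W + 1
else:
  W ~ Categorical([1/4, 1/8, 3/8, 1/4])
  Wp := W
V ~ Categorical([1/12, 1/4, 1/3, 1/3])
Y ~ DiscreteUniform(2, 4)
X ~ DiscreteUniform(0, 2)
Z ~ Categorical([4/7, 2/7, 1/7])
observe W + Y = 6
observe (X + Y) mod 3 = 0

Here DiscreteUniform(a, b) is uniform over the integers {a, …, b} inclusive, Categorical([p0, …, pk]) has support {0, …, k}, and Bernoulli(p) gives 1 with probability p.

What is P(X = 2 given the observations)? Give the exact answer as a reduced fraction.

Enumerate traces; 48 have nonzero weight after conditioning:
  (U=2, W=2, V=0, Y=4, X=2, Z=0) weight 1/1008
  (U=2, W=2, V=0, Y=4, X=2, Z=1) weight 1/2016
  (U=2, W=2, V=0, Y=4, X=2, Z=2) weight 1/4032
  (U=2, W=2, V=1, Y=4, X=2, Z=0) weight 1/336
  (U=2, W=2, V=1, Y=4, X=2, Z=1) weight 1/672
  (U=2, W=2, V=1, Y=4, X=2, Z=2) weight 1/1344
  (U=2, W=2, V=2, Y=4, X=2, Z=0) weight 1/252
  (U=2, W=2, V=2, Y=4, X=2, Z=1) weight 1/504
  (U=2, W=3, V=0, Y=3, X=0, Z=0) weight 1/1512
  … 39 more
Group by X:
  weight(X=0) = 1/36
  weight(X=2) = 5/144
Total weight = 1/36 + 5/144 = 1/16
P(X=0 | obs) = 1/36 / 1/16 = 4/9
P(X=2 | obs) = 5/144 / 1/16 = 5/9

P(X = 2 | obs) = 5/9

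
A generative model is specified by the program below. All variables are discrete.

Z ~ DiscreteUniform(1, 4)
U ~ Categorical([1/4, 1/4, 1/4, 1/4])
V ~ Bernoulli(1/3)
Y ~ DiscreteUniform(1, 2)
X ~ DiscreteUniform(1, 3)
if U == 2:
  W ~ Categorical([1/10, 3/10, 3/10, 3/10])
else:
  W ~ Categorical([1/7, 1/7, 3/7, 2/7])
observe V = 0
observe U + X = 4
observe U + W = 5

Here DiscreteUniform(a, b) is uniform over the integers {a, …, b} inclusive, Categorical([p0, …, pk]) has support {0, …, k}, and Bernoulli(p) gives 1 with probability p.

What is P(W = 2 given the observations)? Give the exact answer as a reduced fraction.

P(W = 2 | obs) = 10/17

Enumerate traces; 16 have nonzero weight after conditioning:
  (Z=1, U=2, V=0, Y=1, X=2, W=3) weight 1/480
  (Z=1, U=2, V=0, Y=2, X=2, W=3) weight 1/480
  (Z=1, U=3, V=0, Y=1, X=1, W=2) weight 1/336
  (Z=1, U=3, V=0, Y=2, X=1, W=2) weight 1/336
  (Z=2, U=2, V=0, Y=1, X=2, W=3) weight 1/480
  (Z=2, U=2, V=0, Y=2, X=2, W=3) weight 1/480
  (Z=2, U=3, V=0, Y=1, X=1, W=2) weight 1/336
  (Z=2, U=3, V=0, Y=2, X=1, W=2) weight 1/336
  … 8 more
Group by W:
  weight(W=2) = 1/42
  weight(W=3) = 1/60
Total weight = 1/42 + 1/60 = 17/420
P(W=2 | obs) = 1/42 / 17/420 = 10/17
P(W=3 | obs) = 1/60 / 17/420 = 7/17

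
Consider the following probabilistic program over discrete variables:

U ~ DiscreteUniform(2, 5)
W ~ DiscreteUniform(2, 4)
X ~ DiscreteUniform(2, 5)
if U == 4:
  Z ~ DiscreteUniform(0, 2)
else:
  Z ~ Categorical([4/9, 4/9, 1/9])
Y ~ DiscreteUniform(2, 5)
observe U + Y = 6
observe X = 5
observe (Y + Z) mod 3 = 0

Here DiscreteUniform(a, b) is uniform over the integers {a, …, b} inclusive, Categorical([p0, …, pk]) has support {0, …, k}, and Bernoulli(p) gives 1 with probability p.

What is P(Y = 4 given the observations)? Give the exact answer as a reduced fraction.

P(Y = 4 | obs) = 1/8

Enumerate traces; 9 have nonzero weight after conditioning:
  (U=2, W=2, X=5, Z=2, Y=4) weight 1/1728
  (U=2, W=3, X=5, Z=2, Y=4) weight 1/1728
  (U=2, W=4, X=5, Z=2, Y=4) weight 1/1728
  (U=3, W=2, X=5, Z=0, Y=3) weight 1/432
  (U=3, W=3, X=5, Z=0, Y=3) weight 1/432
  (U=3, W=4, X=5, Z=0, Y=3) weight 1/432
  (U=4, W=2, X=5, Z=1, Y=2) weight 1/576
  (U=4, W=3, X=5, Z=1, Y=2) weight 1/576
  … 1 more
Group by Y:
  weight(Y=2) = 1/192
  weight(Y=3) = 1/144
  weight(Y=4) = 1/576
Total weight = 1/192 + 1/144 + 1/576 = 1/72
P(Y=2 | obs) = 1/192 / 1/72 = 3/8
P(Y=3 | obs) = 1/144 / 1/72 = 1/2
P(Y=4 | obs) = 1/576 / 1/72 = 1/8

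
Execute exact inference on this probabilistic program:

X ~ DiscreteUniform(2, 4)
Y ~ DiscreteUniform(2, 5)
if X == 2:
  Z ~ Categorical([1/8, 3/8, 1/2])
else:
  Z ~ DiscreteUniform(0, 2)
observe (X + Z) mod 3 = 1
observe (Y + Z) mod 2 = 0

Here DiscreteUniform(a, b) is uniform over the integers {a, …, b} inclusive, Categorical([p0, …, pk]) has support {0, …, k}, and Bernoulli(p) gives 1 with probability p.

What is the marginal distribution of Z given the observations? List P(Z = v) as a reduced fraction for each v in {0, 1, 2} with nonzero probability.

P(Z=0) = 2/7, P(Z=1) = 2/7, P(Z=2) = 3/7

Enumerate traces; 6 have nonzero weight after conditioning:
  (X=2, Y=2, Z=2) weight 1/24
  (X=2, Y=4, Z=2) weight 1/24
  (X=3, Y=3, Z=1) weight 1/36
  (X=3, Y=5, Z=1) weight 1/36
  (X=4, Y=2, Z=0) weight 1/36
  (X=4, Y=4, Z=0) weight 1/36
Group by Z:
  weight(Z=0) = 1/18
  weight(Z=1) = 1/18
  weight(Z=2) = 1/12
Total weight = 1/18 + 1/18 + 1/12 = 7/36
P(Z=0 | obs) = 1/18 / 7/36 = 2/7
P(Z=1 | obs) = 1/18 / 7/36 = 2/7
P(Z=2 | obs) = 1/12 / 7/36 = 3/7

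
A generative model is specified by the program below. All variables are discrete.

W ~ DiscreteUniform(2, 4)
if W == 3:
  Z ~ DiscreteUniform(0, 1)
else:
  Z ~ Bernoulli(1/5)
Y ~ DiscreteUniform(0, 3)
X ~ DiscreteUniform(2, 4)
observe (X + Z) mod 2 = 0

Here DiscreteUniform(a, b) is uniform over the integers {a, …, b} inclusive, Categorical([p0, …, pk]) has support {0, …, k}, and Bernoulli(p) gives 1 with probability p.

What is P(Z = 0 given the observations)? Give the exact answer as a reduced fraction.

P(Z = 0 | obs) = 14/17

Enumerate traces; 36 have nonzero weight after conditioning:
  (W=2, Z=0, Y=0, X=2) weight 1/45
  (W=2, Z=0, Y=0, X=4) weight 1/45
  (W=2, Z=0, Y=1, X=2) weight 1/45
  (W=2, Z=0, Y=1, X=4) weight 1/45
  (W=2, Z=0, Y=2, X=2) weight 1/45
  (W=2, Z=0, Y=2, X=4) weight 1/45
  (W=2, Z=0, Y=3, X=2) weight 1/45
  (W=2, Z=0, Y=3, X=4) weight 1/45
  (W=2, Z=1, Y=0, X=3) weight 1/180
  … 27 more
Group by Z:
  weight(Z=0) = 7/15
  weight(Z=1) = 1/10
Total weight = 7/15 + 1/10 = 17/30
P(Z=0 | obs) = 7/15 / 17/30 = 14/17
P(Z=1 | obs) = 1/10 / 17/30 = 3/17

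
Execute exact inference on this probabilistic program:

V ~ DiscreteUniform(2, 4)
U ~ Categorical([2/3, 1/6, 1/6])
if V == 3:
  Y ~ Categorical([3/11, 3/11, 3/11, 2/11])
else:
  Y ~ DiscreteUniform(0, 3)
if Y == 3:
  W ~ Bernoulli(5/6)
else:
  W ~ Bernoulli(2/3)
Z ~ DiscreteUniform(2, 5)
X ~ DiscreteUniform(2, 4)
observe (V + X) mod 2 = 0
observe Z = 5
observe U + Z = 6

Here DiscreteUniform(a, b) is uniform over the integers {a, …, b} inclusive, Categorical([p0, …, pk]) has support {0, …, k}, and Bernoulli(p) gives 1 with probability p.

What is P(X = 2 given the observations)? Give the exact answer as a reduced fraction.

Enumerate traces; 40 have nonzero weight after conditioning:
  (V=2, U=1, Y=0, W=0, Z=5, X=2) weight 1/2592
  (V=2, U=1, Y=0, W=0, Z=5, X=4) weight 1/2592
  (V=2, U=1, Y=0, W=1, Z=5, X=2) weight 1/1296
  (V=2, U=1, Y=0, W=1, Z=5, X=4) weight 1/1296
  (V=2, U=1, Y=1, W=0, Z=5, X=2) weight 1/2592
  (V=2, U=1, Y=1, W=0, Z=5, X=4) weight 1/2592
  (V=2, U=1, Y=1, W=1, Z=5, X=2) weight 1/1296
  (V=2, U=1, Y=1, W=1, Z=5, X=4) weight 1/1296
  (V=3, U=1, Y=0, W=0, Z=5, X=3) weight 1/2376
  … 31 more
Group by X:
  weight(X=2) = 1/108
  weight(X=3) = 1/216
  weight(X=4) = 1/108
Total weight = 1/108 + 1/216 + 1/108 = 5/216
P(X=2 | obs) = 1/108 / 5/216 = 2/5
P(X=3 | obs) = 1/216 / 5/216 = 1/5
P(X=4 | obs) = 1/108 / 5/216 = 2/5

P(X = 2 | obs) = 2/5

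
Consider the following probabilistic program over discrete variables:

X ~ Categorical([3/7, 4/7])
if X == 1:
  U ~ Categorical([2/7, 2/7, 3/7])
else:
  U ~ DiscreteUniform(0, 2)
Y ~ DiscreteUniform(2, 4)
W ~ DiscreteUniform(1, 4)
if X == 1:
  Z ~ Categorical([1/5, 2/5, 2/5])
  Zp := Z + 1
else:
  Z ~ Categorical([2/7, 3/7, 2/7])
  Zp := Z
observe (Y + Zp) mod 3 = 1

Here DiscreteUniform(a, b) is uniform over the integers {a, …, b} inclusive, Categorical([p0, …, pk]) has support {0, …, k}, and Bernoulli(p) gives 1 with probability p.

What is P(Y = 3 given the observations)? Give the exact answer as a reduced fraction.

P(Y = 3 | obs) = 73/245

Enumerate traces; 72 have nonzero weight after conditioning:
  (X=0, U=0, Y=2, W=1, Z=2) weight 1/294
  (X=0, U=0, Y=2, W=2, Z=2) weight 1/294
  (X=0, U=0, Y=2, W=3, Z=2) weight 1/294
  (X=0, U=0, Y=2, W=4, Z=2) weight 1/294
  (X=0, U=0, Y=3, W=1, Z=1) weight 1/196
  (X=0, U=0, Y=3, W=2, Z=1) weight 1/196
  (X=0, U=0, Y=3, W=3, Z=1) weight 1/196
  (X=0, U=0, Y=3, W=4, Z=1) weight 1/196
  (X=0, U=0, Y=4, W=1, Z=0) weight 1/294
  … 63 more
Group by Y:
  weight(Y=2) = 86/735
  weight(Y=3) = 73/735
  weight(Y=4) = 86/735
Total weight = 86/735 + 73/735 + 86/735 = 1/3
P(Y=2 | obs) = 86/735 / 1/3 = 86/245
P(Y=3 | obs) = 73/735 / 1/3 = 73/245
P(Y=4 | obs) = 86/735 / 1/3 = 86/245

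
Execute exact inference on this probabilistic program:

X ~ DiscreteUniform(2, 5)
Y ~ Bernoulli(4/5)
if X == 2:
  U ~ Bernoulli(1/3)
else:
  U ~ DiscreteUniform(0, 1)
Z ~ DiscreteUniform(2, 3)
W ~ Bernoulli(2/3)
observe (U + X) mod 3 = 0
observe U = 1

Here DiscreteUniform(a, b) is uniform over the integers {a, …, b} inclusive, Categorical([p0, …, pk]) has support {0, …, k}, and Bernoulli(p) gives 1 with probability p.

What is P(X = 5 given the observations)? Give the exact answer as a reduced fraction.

P(X = 5 | obs) = 3/5

Enumerate traces; 16 have nonzero weight after conditioning:
  (X=2, Y=0, U=1, Z=2, W=0) weight 1/360
  (X=2, Y=0, U=1, Z=2, W=1) weight 1/180
  (X=2, Y=0, U=1, Z=3, W=0) weight 1/360
  (X=2, Y=0, U=1, Z=3, W=1) weight 1/180
  (X=2, Y=1, U=1, Z=2, W=0) weight 1/90
  (X=2, Y=1, U=1, Z=2, W=1) weight 1/45
  (X=2, Y=1, U=1, Z=3, W=0) weight 1/90
  (X=2, Y=1, U=1, Z=3, W=1) weight 1/45
  (X=5, Y=0, U=1, Z=2, W=0) weight 1/240
  … 7 more
Group by X:
  weight(X=2) = 1/12
  weight(X=5) = 1/8
Total weight = 1/12 + 1/8 = 5/24
P(X=2 | obs) = 1/12 / 5/24 = 2/5
P(X=5 | obs) = 1/8 / 5/24 = 3/5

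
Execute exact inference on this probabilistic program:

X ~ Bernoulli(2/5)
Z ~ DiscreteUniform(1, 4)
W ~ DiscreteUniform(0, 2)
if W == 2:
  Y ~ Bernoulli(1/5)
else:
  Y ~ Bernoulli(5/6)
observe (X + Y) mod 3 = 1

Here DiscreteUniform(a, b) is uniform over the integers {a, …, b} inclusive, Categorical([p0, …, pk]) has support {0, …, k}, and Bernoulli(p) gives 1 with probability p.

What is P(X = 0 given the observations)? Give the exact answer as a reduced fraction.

Enumerate traces; 24 have nonzero weight after conditioning:
  (X=0, Z=1, W=0, Y=1) weight 1/24
  (X=0, Z=1, W=1, Y=1) weight 1/24
  (X=0, Z=1, W=2, Y=1) weight 1/100
  (X=0, Z=2, W=0, Y=1) weight 1/24
  (X=0, Z=2, W=1, Y=1) weight 1/24
  (X=0, Z=2, W=2, Y=1) weight 1/100
  (X=0, Z=3, W=0, Y=1) weight 1/24
  (X=0, Z=3, W=1, Y=1) weight 1/24
  (X=1, Z=1, W=0, Y=0) weight 1/180
  … 15 more
Group by X:
  weight(X=0) = 28/75
  weight(X=1) = 34/225
Total weight = 28/75 + 34/225 = 118/225
P(X=0 | obs) = 28/75 / 118/225 = 42/59
P(X=1 | obs) = 34/225 / 118/225 = 17/59

P(X = 0 | obs) = 42/59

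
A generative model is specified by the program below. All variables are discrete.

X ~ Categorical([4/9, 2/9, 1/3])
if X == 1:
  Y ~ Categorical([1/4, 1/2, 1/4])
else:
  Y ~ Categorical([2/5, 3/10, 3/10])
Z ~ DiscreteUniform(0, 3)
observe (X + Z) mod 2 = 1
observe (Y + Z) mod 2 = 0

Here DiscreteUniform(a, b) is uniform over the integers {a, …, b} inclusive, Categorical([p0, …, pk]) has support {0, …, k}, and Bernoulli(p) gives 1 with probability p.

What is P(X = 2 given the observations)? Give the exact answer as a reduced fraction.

Enumerate traces; 8 have nonzero weight after conditioning:
  (X=0, Y=1, Z=1) weight 1/30
  (X=0, Y=1, Z=3) weight 1/30
  (X=1, Y=0, Z=0) weight 1/72
  (X=1, Y=0, Z=2) weight 1/72
  (X=1, Y=2, Z=0) weight 1/72
  (X=1, Y=2, Z=2) weight 1/72
  (X=2, Y=1, Z=1) weight 1/40
  (X=2, Y=1, Z=3) weight 1/40
Group by X:
  weight(X=0) = 1/15
  weight(X=1) = 1/18
  weight(X=2) = 1/20
Total weight = 1/15 + 1/18 + 1/20 = 31/180
P(X=0 | obs) = 1/15 / 31/180 = 12/31
P(X=1 | obs) = 1/18 / 31/180 = 10/31
P(X=2 | obs) = 1/20 / 31/180 = 9/31

P(X = 2 | obs) = 9/31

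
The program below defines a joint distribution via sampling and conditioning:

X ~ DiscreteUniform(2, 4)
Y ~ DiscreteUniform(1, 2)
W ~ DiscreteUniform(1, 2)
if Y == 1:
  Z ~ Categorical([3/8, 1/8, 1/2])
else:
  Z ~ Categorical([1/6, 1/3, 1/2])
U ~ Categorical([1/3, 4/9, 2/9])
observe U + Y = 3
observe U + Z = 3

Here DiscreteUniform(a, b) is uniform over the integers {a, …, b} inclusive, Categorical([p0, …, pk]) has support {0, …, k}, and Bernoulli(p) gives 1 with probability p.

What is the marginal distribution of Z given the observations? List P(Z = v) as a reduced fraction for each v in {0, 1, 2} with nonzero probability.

P(Z=1) = 1/9, P(Z=2) = 8/9

Enumerate traces; 12 have nonzero weight after conditioning:
  (X=2, Y=1, W=1, Z=1, U=2) weight 1/432
  (X=2, Y=1, W=2, Z=1, U=2) weight 1/432
  (X=2, Y=2, W=1, Z=2, U=1) weight 1/54
  (X=2, Y=2, W=2, Z=2, U=1) weight 1/54
  (X=3, Y=1, W=1, Z=1, U=2) weight 1/432
  (X=3, Y=1, W=2, Z=1, U=2) weight 1/432
  (X=3, Y=2, W=1, Z=2, U=1) weight 1/54
  (X=3, Y=2, W=2, Z=2, U=1) weight 1/54
  … 4 more
Group by Z:
  weight(Z=1) = 1/72
  weight(Z=2) = 1/9
Total weight = 1/72 + 1/9 = 1/8
P(Z=1 | obs) = 1/72 / 1/8 = 1/9
P(Z=2 | obs) = 1/9 / 1/8 = 8/9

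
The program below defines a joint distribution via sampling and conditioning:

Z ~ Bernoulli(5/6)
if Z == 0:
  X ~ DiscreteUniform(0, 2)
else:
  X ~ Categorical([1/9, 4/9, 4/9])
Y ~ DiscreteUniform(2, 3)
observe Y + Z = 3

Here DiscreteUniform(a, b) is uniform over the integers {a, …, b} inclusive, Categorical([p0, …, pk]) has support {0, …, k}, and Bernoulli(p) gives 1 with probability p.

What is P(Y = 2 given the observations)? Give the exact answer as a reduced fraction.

P(Y = 2 | obs) = 5/6

Enumerate traces; 6 have nonzero weight after conditioning:
  (Z=0, X=0, Y=3) weight 1/36
  (Z=0, X=1, Y=3) weight 1/36
  (Z=0, X=2, Y=3) weight 1/36
  (Z=1, X=0, Y=2) weight 5/108
  (Z=1, X=1, Y=2) weight 5/27
  (Z=1, X=2, Y=2) weight 5/27
Group by Y:
  weight(Y=2) = 5/12
  weight(Y=3) = 1/12
Total weight = 5/12 + 1/12 = 1/2
P(Y=2 | obs) = 5/12 / 1/2 = 5/6
P(Y=3 | obs) = 1/12 / 1/2 = 1/6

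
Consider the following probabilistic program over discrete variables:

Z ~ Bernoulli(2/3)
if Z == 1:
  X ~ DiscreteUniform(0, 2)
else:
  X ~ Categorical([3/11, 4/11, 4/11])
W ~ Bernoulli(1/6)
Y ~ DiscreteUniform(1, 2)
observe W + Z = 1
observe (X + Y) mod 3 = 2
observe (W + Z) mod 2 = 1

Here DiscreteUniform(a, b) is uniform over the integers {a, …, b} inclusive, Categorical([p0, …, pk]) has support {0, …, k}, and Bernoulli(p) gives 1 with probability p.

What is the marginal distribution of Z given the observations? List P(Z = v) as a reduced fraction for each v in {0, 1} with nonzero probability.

Enumerate traces; 4 have nonzero weight after conditioning:
  (Z=0, X=0, W=1, Y=2) weight 1/132
  (Z=0, X=1, W=1, Y=1) weight 1/99
  (Z=1, X=0, W=0, Y=2) weight 5/54
  (Z=1, X=1, W=0, Y=1) weight 5/54
Group by Z:
  weight(Z=0) = 7/396
  weight(Z=1) = 5/27
Total weight = 7/396 + 5/27 = 241/1188
P(Z=0 | obs) = 7/396 / 241/1188 = 21/241
P(Z=1 | obs) = 5/27 / 241/1188 = 220/241

P(Z=0) = 21/241, P(Z=1) = 220/241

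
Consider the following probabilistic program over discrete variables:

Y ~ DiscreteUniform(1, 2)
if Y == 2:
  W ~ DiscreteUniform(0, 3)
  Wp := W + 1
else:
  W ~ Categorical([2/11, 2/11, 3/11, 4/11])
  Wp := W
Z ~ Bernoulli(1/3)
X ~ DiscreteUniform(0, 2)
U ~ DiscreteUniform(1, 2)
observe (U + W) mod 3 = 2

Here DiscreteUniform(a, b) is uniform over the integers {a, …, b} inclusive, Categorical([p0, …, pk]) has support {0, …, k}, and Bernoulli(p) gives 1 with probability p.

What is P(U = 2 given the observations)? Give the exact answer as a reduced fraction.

P(U = 2 | obs) = 46/65

Enumerate traces; 36 have nonzero weight after conditioning:
  (Y=1, W=0, Z=0, X=0, U=2) weight 1/99
  (Y=1, W=0, Z=0, X=1, U=2) weight 1/99
  (Y=1, W=0, Z=0, X=2, U=2) weight 1/99
  (Y=1, W=0, Z=1, X=0, U=2) weight 1/198
  (Y=1, W=0, Z=1, X=1, U=2) weight 1/198
  (Y=1, W=0, Z=1, X=2, U=2) weight 1/198
  (Y=1, W=1, Z=0, X=0, U=1) weight 1/99
  (Y=1, W=1, Z=0, X=1, U=1) weight 1/99
  … 28 more
Group by U:
  weight(U=1) = 19/176
  weight(U=2) = 23/88
Total weight = 19/176 + 23/88 = 65/176
P(U=1 | obs) = 19/176 / 65/176 = 19/65
P(U=2 | obs) = 23/88 / 65/176 = 46/65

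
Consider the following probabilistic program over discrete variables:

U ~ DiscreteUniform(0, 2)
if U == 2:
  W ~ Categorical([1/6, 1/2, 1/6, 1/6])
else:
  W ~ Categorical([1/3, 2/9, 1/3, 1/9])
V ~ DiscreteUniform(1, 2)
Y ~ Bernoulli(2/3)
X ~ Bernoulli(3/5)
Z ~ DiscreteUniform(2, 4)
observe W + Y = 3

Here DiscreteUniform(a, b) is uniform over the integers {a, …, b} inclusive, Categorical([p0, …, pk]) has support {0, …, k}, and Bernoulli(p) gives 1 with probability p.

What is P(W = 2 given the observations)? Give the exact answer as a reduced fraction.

Enumerate traces; 72 have nonzero weight after conditioning:
  (U=0, W=2, V=1, Y=1, X=0, Z=2) weight 2/405
  (U=0, W=2, V=1, Y=1, X=0, Z=3) weight 2/405
  (U=0, W=2, V=1, Y=1, X=0, Z=4) weight 2/405
  (U=0, W=2, V=1, Y=1, X=1, Z=2) weight 1/135
  (U=0, W=2, V=1, Y=1, X=1, Z=3) weight 1/135
  (U=0, W=2, V=1, Y=1, X=1, Z=4) weight 1/135
  (U=0, W=2, V=2, Y=1, X=0, Z=2) weight 2/405
  (U=0, W=2, V=2, Y=1, X=0, Z=3) weight 2/405
  (U=0, W=3, V=1, Y=0, X=0, Z=2) weight 1/1215
  … 63 more
Group by W:
  weight(W=2) = 5/27
  weight(W=3) = 7/162
Total weight = 5/27 + 7/162 = 37/162
P(W=2 | obs) = 5/27 / 37/162 = 30/37
P(W=3 | obs) = 7/162 / 37/162 = 7/37

P(W = 2 | obs) = 30/37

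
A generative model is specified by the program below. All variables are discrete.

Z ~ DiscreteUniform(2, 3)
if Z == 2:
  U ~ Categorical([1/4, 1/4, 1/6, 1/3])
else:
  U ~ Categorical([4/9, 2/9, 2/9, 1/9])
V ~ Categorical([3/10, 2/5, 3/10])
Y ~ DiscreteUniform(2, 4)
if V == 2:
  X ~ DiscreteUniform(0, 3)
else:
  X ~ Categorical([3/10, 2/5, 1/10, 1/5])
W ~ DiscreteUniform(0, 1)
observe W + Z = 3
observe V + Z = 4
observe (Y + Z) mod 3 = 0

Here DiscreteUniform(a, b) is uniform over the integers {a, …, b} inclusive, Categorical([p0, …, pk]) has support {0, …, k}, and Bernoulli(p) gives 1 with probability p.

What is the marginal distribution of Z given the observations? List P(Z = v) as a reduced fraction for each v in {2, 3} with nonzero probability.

P(Z=2) = 3/7, P(Z=3) = 4/7

Enumerate traces; 32 have nonzero weight after conditioning:
  (Z=2, U=0, V=2, Y=4, X=0, W=1) weight 1/640
  (Z=2, U=0, V=2, Y=4, X=1, W=1) weight 1/640
  (Z=2, U=0, V=2, Y=4, X=2, W=1) weight 1/640
  (Z=2, U=0, V=2, Y=4, X=3, W=1) weight 1/640
  (Z=2, U=1, V=2, Y=4, X=0, W=1) weight 1/640
  (Z=2, U=1, V=2, Y=4, X=1, W=1) weight 1/640
  (Z=2, U=1, V=2, Y=4, X=2, W=1) weight 1/640
  (Z=2, U=1, V=2, Y=4, X=3, W=1) weight 1/640
  (Z=3, U=0, V=1, Y=3, X=0, W=0) weight 1/225
  … 23 more
Group by Z:
  weight(Z=2) = 1/40
  weight(Z=3) = 1/30
Total weight = 1/40 + 1/30 = 7/120
P(Z=2 | obs) = 1/40 / 7/120 = 3/7
P(Z=3 | obs) = 1/30 / 7/120 = 4/7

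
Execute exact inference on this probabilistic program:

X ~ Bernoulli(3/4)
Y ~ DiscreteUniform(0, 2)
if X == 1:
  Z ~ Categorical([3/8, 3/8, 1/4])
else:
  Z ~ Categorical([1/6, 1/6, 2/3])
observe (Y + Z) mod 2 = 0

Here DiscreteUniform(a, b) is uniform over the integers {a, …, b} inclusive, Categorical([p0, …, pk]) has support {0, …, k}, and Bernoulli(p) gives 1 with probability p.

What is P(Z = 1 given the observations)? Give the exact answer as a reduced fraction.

P(Z = 1 | obs) = 31/161

Enumerate traces; 10 have nonzero weight after conditioning:
  (X=0, Y=0, Z=0) weight 1/72
  (X=0, Y=0, Z=2) weight 1/18
  (X=0, Y=1, Z=1) weight 1/72
  (X=0, Y=2, Z=0) weight 1/72
  (X=0, Y=2, Z=2) weight 1/18
  (X=1, Y=0, Z=0) weight 3/32
  (X=1, Y=0, Z=2) weight 1/16
  (X=1, Y=1, Z=1) weight 3/32
  … 2 more
Group by Z:
  weight(Z=0) = 31/144
  weight(Z=1) = 31/288
  weight(Z=2) = 17/72
Total weight = 31/144 + 31/288 + 17/72 = 161/288
P(Z=0 | obs) = 31/144 / 161/288 = 62/161
P(Z=1 | obs) = 31/288 / 161/288 = 31/161
P(Z=2 | obs) = 17/72 / 161/288 = 68/161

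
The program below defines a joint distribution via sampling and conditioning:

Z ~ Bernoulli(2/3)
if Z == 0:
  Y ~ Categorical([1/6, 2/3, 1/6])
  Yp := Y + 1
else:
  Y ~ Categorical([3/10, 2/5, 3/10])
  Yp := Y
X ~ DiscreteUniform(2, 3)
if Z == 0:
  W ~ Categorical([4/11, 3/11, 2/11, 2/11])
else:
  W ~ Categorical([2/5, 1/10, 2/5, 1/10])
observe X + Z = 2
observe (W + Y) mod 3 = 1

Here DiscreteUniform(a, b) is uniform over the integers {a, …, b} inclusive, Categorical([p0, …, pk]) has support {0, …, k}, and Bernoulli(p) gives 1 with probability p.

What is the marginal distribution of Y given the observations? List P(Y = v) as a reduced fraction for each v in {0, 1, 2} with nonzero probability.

Enumerate traces; 4 have nonzero weight after conditioning:
  (Z=0, Y=0, X=2, W=1) weight 1/132
  (Z=0, Y=1, X=2, W=0) weight 4/99
  (Z=0, Y=1, X=2, W=3) weight 2/99
  (Z=0, Y=2, X=2, W=2) weight 1/198
Group by Y:
  weight(Y=0) = 1/132
  weight(Y=1) = 2/33
  weight(Y=2) = 1/198
Total weight = 1/132 + 2/33 + 1/198 = 29/396
P(Y=0 | obs) = 1/132 / 29/396 = 3/29
P(Y=1 | obs) = 2/33 / 29/396 = 24/29
P(Y=2 | obs) = 1/198 / 29/396 = 2/29

P(Y=0) = 3/29, P(Y=1) = 24/29, P(Y=2) = 2/29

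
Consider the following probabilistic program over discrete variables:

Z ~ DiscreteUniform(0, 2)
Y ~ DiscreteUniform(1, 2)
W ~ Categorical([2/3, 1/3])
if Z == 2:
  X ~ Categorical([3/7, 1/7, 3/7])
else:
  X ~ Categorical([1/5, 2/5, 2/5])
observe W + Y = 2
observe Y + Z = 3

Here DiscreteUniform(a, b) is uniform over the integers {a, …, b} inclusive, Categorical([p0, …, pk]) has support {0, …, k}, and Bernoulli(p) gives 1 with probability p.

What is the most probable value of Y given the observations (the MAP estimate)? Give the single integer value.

Enumerate traces; 6 have nonzero weight after conditioning:
  (Z=1, Y=2, W=0, X=0) weight 1/45
  (Z=1, Y=2, W=0, X=1) weight 2/45
  (Z=1, Y=2, W=0, X=2) weight 2/45
  (Z=2, Y=1, W=1, X=0) weight 1/42
  (Z=2, Y=1, W=1, X=1) weight 1/126
  (Z=2, Y=1, W=1, X=2) weight 1/42
Group by Y:
  weight(Y=1) = 1/18
  weight(Y=2) = 1/9
Total weight = 1/18 + 1/9 = 1/6
P(Y=1 | obs) = 1/18 / 1/6 = 1/3
P(Y=2 | obs) = 1/9 / 1/6 = 2/3
argmax = 2

argmax_v P(Y = v | obs) = 2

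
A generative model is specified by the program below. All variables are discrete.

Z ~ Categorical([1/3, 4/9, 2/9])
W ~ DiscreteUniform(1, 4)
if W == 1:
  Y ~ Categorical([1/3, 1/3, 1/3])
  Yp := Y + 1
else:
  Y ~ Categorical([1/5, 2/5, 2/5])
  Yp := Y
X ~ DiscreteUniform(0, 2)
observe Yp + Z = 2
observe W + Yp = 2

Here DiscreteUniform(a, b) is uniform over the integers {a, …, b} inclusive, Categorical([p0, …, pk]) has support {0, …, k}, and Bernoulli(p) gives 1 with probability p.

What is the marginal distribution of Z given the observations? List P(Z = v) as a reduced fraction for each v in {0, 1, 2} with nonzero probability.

P(Z=1) = 10/13, P(Z=2) = 3/13

Enumerate traces; 6 have nonzero weight after conditioning:
  (Z=1, W=1, Y=0, X=0) weight 1/81
  (Z=1, W=1, Y=0, X=1) weight 1/81
  (Z=1, W=1, Y=0, X=2) weight 1/81
  (Z=2, W=2, Y=0, X=0) weight 1/270
  (Z=2, W=2, Y=0, X=1) weight 1/270
  (Z=2, W=2, Y=0, X=2) weight 1/270
Group by Z:
  weight(Z=1) = 1/27
  weight(Z=2) = 1/90
Total weight = 1/27 + 1/90 = 13/270
P(Z=1 | obs) = 1/27 / 13/270 = 10/13
P(Z=2 | obs) = 1/90 / 13/270 = 3/13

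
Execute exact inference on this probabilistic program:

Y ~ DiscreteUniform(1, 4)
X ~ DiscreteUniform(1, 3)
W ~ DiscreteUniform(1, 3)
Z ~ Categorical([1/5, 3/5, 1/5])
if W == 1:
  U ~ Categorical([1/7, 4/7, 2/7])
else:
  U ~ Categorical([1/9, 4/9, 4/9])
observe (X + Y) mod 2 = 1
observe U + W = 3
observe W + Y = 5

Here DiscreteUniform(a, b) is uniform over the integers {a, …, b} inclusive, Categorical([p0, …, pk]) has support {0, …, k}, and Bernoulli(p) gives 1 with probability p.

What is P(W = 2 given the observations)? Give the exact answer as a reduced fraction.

P(W = 2 | obs) = 14/39

Enumerate traces; 15 have nonzero weight after conditioning:
  (Y=2, X=1, W=3, Z=0, U=0) weight 1/1620
  (Y=2, X=1, W=3, Z=1, U=0) weight 1/540
  (Y=2, X=1, W=3, Z=2, U=0) weight 1/1620
  (Y=2, X=3, W=3, Z=0, U=0) weight 1/1620
  (Y=2, X=3, W=3, Z=1, U=0) weight 1/540
  (Y=2, X=3, W=3, Z=2, U=0) weight 1/1620
  (Y=3, X=2, W=2, Z=0, U=1) weight 1/405
  (Y=3, X=2, W=2, Z=1, U=1) weight 1/135
  (Y=4, X=1, W=1, Z=0, U=2) weight 1/630
  … 6 more
Group by W:
  weight(W=1) = 1/63
  weight(W=2) = 1/81
  weight(W=3) = 1/162
Total weight = 1/63 + 1/81 + 1/162 = 13/378
P(W=1 | obs) = 1/63 / 13/378 = 6/13
P(W=2 | obs) = 1/81 / 13/378 = 14/39
P(W=3 | obs) = 1/162 / 13/378 = 7/39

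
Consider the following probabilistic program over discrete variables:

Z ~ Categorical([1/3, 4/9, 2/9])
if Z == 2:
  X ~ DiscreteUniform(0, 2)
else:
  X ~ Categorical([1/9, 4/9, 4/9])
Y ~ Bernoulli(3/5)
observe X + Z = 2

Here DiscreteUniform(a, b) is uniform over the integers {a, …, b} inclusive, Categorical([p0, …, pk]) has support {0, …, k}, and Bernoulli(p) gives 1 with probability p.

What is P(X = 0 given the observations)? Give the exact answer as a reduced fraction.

Enumerate traces; 6 have nonzero weight after conditioning:
  (Z=0, X=2, Y=0) weight 8/135
  (Z=0, X=2, Y=1) weight 4/45
  (Z=1, X=1, Y=0) weight 32/405
  (Z=1, X=1, Y=1) weight 16/135
  (Z=2, X=0, Y=0) weight 4/135
  (Z=2, X=0, Y=1) weight 2/45
Group by X:
  weight(X=0) = 2/27
  weight(X=1) = 16/81
  weight(X=2) = 4/27
Total weight = 2/27 + 16/81 + 4/27 = 34/81
P(X=0 | obs) = 2/27 / 34/81 = 3/17
P(X=1 | obs) = 16/81 / 34/81 = 8/17
P(X=2 | obs) = 4/27 / 34/81 = 6/17

P(X = 0 | obs) = 3/17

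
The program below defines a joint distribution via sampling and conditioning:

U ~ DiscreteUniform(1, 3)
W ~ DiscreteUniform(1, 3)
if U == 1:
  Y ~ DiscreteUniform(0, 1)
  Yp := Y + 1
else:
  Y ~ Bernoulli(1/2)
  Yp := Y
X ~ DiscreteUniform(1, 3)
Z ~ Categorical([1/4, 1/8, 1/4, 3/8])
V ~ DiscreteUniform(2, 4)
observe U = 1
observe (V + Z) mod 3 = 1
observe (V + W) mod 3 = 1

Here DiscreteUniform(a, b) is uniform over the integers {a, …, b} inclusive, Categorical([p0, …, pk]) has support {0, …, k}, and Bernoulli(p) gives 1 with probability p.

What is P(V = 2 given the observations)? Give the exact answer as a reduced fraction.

Enumerate traces; 24 have nonzero weight after conditioning:
  (U=1, W=1, Y=0, X=1, Z=1, V=3) weight 1/1296
  (U=1, W=1, Y=0, X=2, Z=1, V=3) weight 1/1296
  (U=1, W=1, Y=0, X=3, Z=1, V=3) weight 1/1296
  (U=1, W=1, Y=1, X=1, Z=1, V=3) weight 1/1296
  (U=1, W=1, Y=1, X=2, Z=1, V=3) weight 1/1296
  (U=1, W=1, Y=1, X=3, Z=1, V=3) weight 1/1296
  (U=1, W=2, Y=0, X=1, Z=2, V=2) weight 1/648
  (U=1, W=2, Y=0, X=2, Z=2, V=2) weight 1/648
  (U=1, W=3, Y=0, X=1, Z=0, V=4) weight 1/648
  … 15 more
Group by V:
  weight(V=2) = 1/108
  weight(V=3) = 1/216
  weight(V=4) = 5/216
Total weight = 1/108 + 1/216 + 5/216 = 1/27
P(V=2 | obs) = 1/108 / 1/27 = 1/4
P(V=3 | obs) = 1/216 / 1/27 = 1/8
P(V=4 | obs) = 5/216 / 1/27 = 5/8

P(V = 2 | obs) = 1/4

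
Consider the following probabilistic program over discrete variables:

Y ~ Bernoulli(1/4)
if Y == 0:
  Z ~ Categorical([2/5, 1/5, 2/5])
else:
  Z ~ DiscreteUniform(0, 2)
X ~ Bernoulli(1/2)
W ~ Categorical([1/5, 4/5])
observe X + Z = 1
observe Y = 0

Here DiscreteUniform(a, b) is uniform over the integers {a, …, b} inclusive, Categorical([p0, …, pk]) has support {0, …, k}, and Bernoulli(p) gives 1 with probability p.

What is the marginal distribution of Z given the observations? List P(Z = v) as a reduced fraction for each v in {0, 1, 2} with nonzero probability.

Enumerate traces; 4 have nonzero weight after conditioning:
  (Y=0, Z=0, X=1, W=0) weight 3/100
  (Y=0, Z=0, X=1, W=1) weight 3/25
  (Y=0, Z=1, X=0, W=0) weight 3/200
  (Y=0, Z=1, X=0, W=1) weight 3/50
Group by Z:
  weight(Z=0) = 3/20
  weight(Z=1) = 3/40
Total weight = 3/20 + 3/40 = 9/40
P(Z=0 | obs) = 3/20 / 9/40 = 2/3
P(Z=1 | obs) = 3/40 / 9/40 = 1/3

P(Z=0) = 2/3, P(Z=1) = 1/3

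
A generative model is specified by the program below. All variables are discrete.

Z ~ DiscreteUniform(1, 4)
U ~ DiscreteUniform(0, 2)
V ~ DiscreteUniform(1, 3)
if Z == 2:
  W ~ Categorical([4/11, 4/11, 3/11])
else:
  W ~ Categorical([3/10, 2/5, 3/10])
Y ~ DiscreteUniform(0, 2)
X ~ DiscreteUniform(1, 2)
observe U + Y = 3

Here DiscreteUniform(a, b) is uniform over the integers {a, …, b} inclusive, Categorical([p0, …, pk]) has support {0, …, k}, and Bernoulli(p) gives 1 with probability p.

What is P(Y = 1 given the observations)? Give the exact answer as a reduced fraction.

Enumerate traces; 144 have nonzero weight after conditioning:
  (Z=1, U=1, V=1, W=0, Y=2, X=1) weight 1/720
  (Z=1, U=1, V=1, W=0, Y=2, X=2) weight 1/720
  (Z=1, U=1, V=1, W=1, Y=2, X=1) weight 1/540
  (Z=1, U=1, V=1, W=1, Y=2, X=2) weight 1/540
  (Z=1, U=1, V=1, W=2, Y=2, X=1) weight 1/720
  (Z=1, U=1, V=1, W=2, Y=2, X=2) weight 1/720
  (Z=1, U=1, V=2, W=0, Y=2, X=1) weight 1/720
  (Z=1, U=1, V=2, W=0, Y=2, X=2) weight 1/720
  (Z=1, U=2, V=1, W=0, Y=1, X=1) weight 1/720
  … 135 more
Group by Y:
  weight(Y=1) = 1/9
  weight(Y=2) = 1/9
Total weight = 1/9 + 1/9 = 2/9
P(Y=1 | obs) = 1/9 / 2/9 = 1/2
P(Y=2 | obs) = 1/9 / 2/9 = 1/2

P(Y = 1 | obs) = 1/2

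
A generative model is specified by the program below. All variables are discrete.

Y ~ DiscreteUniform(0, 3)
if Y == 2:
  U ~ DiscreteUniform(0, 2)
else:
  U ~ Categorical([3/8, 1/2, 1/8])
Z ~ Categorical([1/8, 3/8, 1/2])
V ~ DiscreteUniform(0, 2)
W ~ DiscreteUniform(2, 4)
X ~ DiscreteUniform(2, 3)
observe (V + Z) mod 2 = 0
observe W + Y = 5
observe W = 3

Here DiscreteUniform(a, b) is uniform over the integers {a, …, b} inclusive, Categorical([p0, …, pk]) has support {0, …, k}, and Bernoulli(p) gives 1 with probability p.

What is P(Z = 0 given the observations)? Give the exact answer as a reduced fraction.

P(Z = 0 | obs) = 2/13

Enumerate traces; 30 have nonzero weight after conditioning:
  (Y=2, U=0, Z=0, V=0, W=3, X=2) weight 1/1728
  (Y=2, U=0, Z=0, V=0, W=3, X=3) weight 1/1728
  (Y=2, U=0, Z=0, V=2, W=3, X=2) weight 1/1728
  (Y=2, U=0, Z=0, V=2, W=3, X=3) weight 1/1728
  (Y=2, U=0, Z=1, V=1, W=3, X=2) weight 1/576
  (Y=2, U=0, Z=1, V=1, W=3, X=3) weight 1/576
  (Y=2, U=0, Z=2, V=0, W=3, X=2) weight 1/432
  (Y=2, U=0, Z=2, V=0, W=3, X=3) weight 1/432
  … 22 more
Group by Z:
  weight(Z=0) = 1/144
  weight(Z=1) = 1/96
  weight(Z=2) = 1/36
Total weight = 1/144 + 1/96 + 1/36 = 13/288
P(Z=0 | obs) = 1/144 / 13/288 = 2/13
P(Z=1 | obs) = 1/96 / 13/288 = 3/13
P(Z=2 | obs) = 1/36 / 13/288 = 8/13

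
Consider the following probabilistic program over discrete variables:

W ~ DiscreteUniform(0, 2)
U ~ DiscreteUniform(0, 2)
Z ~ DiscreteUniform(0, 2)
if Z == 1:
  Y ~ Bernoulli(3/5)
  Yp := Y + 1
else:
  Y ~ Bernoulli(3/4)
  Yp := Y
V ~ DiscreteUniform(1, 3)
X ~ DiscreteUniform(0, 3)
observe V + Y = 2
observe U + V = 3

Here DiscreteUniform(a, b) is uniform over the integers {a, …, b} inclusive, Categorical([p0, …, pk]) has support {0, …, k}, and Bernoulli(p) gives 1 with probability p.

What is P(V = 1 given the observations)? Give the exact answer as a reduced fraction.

Enumerate traces; 72 have nonzero weight after conditioning:
  (W=0, U=1, Z=0, Y=0, V=2, X=0) weight 1/1296
  (W=0, U=1, Z=0, Y=0, V=2, X=1) weight 1/1296
  (W=0, U=1, Z=0, Y=0, V=2, X=2) weight 1/1296
  (W=0, U=1, Z=0, Y=0, V=2, X=3) weight 1/1296
  (W=0, U=1, Z=1, Y=0, V=2, X=0) weight 1/810
  (W=0, U=1, Z=1, Y=0, V=2, X=1) weight 1/810
  (W=0, U=1, Z=1, Y=0, V=2, X=2) weight 1/810
  (W=0, U=1, Z=1, Y=0, V=2, X=3) weight 1/810
  (W=0, U=2, Z=0, Y=1, V=1, X=0) weight 1/432
  … 63 more
Group by V:
  weight(V=1) = 7/90
  weight(V=2) = 1/30
Total weight = 7/90 + 1/30 = 1/9
P(V=1 | obs) = 7/90 / 1/9 = 7/10
P(V=2 | obs) = 1/30 / 1/9 = 3/10

P(V = 1 | obs) = 7/10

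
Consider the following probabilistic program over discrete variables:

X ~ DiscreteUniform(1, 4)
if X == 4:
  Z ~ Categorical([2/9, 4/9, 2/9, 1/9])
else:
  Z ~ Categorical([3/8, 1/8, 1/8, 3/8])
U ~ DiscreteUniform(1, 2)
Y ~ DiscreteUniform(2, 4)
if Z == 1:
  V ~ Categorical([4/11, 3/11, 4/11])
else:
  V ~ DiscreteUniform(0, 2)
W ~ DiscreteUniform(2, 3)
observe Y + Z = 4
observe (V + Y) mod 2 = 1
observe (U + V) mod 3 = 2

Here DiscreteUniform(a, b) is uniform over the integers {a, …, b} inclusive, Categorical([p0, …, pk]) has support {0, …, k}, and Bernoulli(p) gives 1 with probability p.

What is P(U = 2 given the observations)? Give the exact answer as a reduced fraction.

P(U = 2 | obs) = 177/562

Enumerate traces; 24 have nonzero weight after conditioning:
  (X=1, Z=0, U=1, Y=4, V=1, W=2) weight 1/384
  (X=1, Z=0, U=1, Y=4, V=1, W=3) weight 1/384
  (X=1, Z=1, U=2, Y=3, V=0, W=2) weight 1/1056
  (X=1, Z=1, U=2, Y=3, V=0, W=3) weight 1/1056
  (X=1, Z=2, U=1, Y=2, V=1, W=2) weight 1/1152
  (X=1, Z=2, U=1, Y=2, V=1, W=3) weight 1/1152
  (X=2, Z=0, U=1, Y=4, V=1, W=2) weight 1/384
  (X=2, Z=0, U=1, Y=4, V=1, W=3) weight 1/384
  … 16 more
Group by U:
  weight(U=1) = 35/1296
  weight(U=2) = 59/4752
Total weight = 35/1296 + 59/4752 = 281/7128
P(U=1 | obs) = 35/1296 / 281/7128 = 385/562
P(U=2 | obs) = 59/4752 / 281/7128 = 177/562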